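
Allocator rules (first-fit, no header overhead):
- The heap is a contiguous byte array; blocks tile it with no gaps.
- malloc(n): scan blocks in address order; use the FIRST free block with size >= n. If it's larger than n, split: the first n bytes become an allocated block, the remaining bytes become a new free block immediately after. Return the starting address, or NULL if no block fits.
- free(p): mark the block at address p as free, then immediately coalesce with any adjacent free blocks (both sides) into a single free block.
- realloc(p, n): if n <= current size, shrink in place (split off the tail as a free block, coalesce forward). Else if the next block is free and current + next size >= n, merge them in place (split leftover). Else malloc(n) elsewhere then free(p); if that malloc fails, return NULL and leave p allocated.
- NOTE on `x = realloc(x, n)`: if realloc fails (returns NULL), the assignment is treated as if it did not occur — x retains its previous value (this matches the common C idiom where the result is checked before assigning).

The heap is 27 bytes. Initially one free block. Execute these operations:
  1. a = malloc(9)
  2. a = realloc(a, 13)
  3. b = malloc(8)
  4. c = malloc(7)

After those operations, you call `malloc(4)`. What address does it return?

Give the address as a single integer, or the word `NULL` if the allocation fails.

Op 1: a = malloc(9) -> a = 0; heap: [0-8 ALLOC][9-26 FREE]
Op 2: a = realloc(a, 13) -> a = 0; heap: [0-12 ALLOC][13-26 FREE]
Op 3: b = malloc(8) -> b = 13; heap: [0-12 ALLOC][13-20 ALLOC][21-26 FREE]
Op 4: c = malloc(7) -> c = NULL; heap: [0-12 ALLOC][13-20 ALLOC][21-26 FREE]
malloc(4): first-fit scan over [0-12 ALLOC][13-20 ALLOC][21-26 FREE] -> 21

Answer: 21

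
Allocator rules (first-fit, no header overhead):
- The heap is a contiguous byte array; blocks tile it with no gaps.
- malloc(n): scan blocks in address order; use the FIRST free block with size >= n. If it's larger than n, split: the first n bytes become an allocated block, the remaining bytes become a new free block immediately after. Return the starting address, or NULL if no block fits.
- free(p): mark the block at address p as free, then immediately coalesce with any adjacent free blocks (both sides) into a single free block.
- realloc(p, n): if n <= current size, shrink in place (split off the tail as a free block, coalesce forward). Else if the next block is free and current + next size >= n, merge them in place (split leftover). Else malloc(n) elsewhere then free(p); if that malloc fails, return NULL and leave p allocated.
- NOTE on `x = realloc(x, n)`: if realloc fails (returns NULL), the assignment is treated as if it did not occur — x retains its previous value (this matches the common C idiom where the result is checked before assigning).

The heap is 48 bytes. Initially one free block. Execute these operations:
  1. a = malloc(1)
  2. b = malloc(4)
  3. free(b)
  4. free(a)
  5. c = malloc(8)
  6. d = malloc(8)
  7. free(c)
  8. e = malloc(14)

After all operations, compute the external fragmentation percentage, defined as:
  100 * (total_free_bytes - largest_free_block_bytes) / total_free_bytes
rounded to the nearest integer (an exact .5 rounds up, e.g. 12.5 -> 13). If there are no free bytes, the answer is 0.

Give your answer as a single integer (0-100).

Answer: 31

Derivation:
Op 1: a = malloc(1) -> a = 0; heap: [0-0 ALLOC][1-47 FREE]
Op 2: b = malloc(4) -> b = 1; heap: [0-0 ALLOC][1-4 ALLOC][5-47 FREE]
Op 3: free(b) -> (freed b); heap: [0-0 ALLOC][1-47 FREE]
Op 4: free(a) -> (freed a); heap: [0-47 FREE]
Op 5: c = malloc(8) -> c = 0; heap: [0-7 ALLOC][8-47 FREE]
Op 6: d = malloc(8) -> d = 8; heap: [0-7 ALLOC][8-15 ALLOC][16-47 FREE]
Op 7: free(c) -> (freed c); heap: [0-7 FREE][8-15 ALLOC][16-47 FREE]
Op 8: e = malloc(14) -> e = 16; heap: [0-7 FREE][8-15 ALLOC][16-29 ALLOC][30-47 FREE]
Free blocks: [8 18] total_free=26 largest=18 -> 100*(26-18)/26 = 800/26 ≈ 30.769 -> rounds to 31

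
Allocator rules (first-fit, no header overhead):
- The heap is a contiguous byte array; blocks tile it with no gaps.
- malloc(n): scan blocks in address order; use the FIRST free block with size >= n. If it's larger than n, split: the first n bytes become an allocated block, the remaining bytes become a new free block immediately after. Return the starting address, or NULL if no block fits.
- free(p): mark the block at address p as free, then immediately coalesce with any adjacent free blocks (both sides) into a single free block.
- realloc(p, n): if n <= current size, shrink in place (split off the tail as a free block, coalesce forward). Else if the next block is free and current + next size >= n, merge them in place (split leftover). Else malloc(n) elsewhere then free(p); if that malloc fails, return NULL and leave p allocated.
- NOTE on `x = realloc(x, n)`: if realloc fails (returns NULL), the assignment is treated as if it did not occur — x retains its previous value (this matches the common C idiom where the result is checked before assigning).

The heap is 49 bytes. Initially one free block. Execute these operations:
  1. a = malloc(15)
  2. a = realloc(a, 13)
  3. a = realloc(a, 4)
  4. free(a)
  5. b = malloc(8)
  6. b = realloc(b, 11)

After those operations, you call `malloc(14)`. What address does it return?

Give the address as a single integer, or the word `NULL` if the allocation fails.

Op 1: a = malloc(15) -> a = 0; heap: [0-14 ALLOC][15-48 FREE]
Op 2: a = realloc(a, 13) -> a = 0; heap: [0-12 ALLOC][13-48 FREE]
Op 3: a = realloc(a, 4) -> a = 0; heap: [0-3 ALLOC][4-48 FREE]
Op 4: free(a) -> (freed a); heap: [0-48 FREE]
Op 5: b = malloc(8) -> b = 0; heap: [0-7 ALLOC][8-48 FREE]
Op 6: b = realloc(b, 11) -> b = 0; heap: [0-10 ALLOC][11-48 FREE]
malloc(14): first-fit scan over [0-10 ALLOC][11-48 FREE] -> 11

Answer: 11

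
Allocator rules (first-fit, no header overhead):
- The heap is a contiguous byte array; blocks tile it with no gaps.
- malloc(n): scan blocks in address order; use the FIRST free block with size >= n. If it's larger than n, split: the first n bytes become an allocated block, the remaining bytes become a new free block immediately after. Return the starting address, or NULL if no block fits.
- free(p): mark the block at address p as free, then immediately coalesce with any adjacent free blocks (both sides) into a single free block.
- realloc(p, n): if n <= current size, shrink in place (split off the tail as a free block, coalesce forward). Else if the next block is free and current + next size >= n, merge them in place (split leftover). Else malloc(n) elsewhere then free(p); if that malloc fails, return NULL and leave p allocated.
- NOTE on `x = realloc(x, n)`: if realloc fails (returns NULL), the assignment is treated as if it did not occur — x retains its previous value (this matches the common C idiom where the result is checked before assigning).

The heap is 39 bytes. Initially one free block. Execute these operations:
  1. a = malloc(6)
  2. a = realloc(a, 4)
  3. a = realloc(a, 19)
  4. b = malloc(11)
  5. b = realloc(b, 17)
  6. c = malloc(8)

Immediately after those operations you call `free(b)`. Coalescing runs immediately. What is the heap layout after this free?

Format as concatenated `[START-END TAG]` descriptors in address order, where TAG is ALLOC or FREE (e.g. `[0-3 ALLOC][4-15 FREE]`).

Answer: [0-18 ALLOC][19-38 FREE]

Derivation:
Op 1: a = malloc(6) -> a = 0; heap: [0-5 ALLOC][6-38 FREE]
Op 2: a = realloc(a, 4) -> a = 0; heap: [0-3 ALLOC][4-38 FREE]
Op 3: a = realloc(a, 19) -> a = 0; heap: [0-18 ALLOC][19-38 FREE]
Op 4: b = malloc(11) -> b = 19; heap: [0-18 ALLOC][19-29 ALLOC][30-38 FREE]
Op 5: b = realloc(b, 17) -> b = 19; heap: [0-18 ALLOC][19-35 ALLOC][36-38 FREE]
Op 6: c = malloc(8) -> c = NULL; heap: [0-18 ALLOC][19-35 ALLOC][36-38 FREE]
free(b): b = 19 -> block [19-35 ALLOC]; mark free, coalesce with adjacent free neighbors -> [0-18 ALLOC][19-38 FREE]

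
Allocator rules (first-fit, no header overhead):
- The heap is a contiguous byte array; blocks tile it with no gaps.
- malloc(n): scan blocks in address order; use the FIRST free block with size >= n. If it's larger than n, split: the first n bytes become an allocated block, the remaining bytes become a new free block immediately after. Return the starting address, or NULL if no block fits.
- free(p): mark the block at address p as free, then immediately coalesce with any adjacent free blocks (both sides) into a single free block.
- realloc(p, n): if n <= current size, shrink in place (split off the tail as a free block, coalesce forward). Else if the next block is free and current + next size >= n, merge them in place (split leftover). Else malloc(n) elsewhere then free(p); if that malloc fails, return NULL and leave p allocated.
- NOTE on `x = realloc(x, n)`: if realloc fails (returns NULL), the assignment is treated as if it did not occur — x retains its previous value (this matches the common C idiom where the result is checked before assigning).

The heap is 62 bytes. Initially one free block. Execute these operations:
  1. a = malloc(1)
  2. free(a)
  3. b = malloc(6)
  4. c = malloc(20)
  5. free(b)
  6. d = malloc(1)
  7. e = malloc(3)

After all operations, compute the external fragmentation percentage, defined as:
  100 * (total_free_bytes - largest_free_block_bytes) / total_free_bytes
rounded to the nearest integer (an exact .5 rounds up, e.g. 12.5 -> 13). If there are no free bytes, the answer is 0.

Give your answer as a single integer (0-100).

Op 1: a = malloc(1) -> a = 0; heap: [0-0 ALLOC][1-61 FREE]
Op 2: free(a) -> (freed a); heap: [0-61 FREE]
Op 3: b = malloc(6) -> b = 0; heap: [0-5 ALLOC][6-61 FREE]
Op 4: c = malloc(20) -> c = 6; heap: [0-5 ALLOC][6-25 ALLOC][26-61 FREE]
Op 5: free(b) -> (freed b); heap: [0-5 FREE][6-25 ALLOC][26-61 FREE]
Op 6: d = malloc(1) -> d = 0; heap: [0-0 ALLOC][1-5 FREE][6-25 ALLOC][26-61 FREE]
Op 7: e = malloc(3) -> e = 1; heap: [0-0 ALLOC][1-3 ALLOC][4-5 FREE][6-25 ALLOC][26-61 FREE]
Free blocks: [2 36] total_free=38 largest=36 -> 100*(38-36)/38 = 200/38 ≈ 5.263 -> rounds to 5

Answer: 5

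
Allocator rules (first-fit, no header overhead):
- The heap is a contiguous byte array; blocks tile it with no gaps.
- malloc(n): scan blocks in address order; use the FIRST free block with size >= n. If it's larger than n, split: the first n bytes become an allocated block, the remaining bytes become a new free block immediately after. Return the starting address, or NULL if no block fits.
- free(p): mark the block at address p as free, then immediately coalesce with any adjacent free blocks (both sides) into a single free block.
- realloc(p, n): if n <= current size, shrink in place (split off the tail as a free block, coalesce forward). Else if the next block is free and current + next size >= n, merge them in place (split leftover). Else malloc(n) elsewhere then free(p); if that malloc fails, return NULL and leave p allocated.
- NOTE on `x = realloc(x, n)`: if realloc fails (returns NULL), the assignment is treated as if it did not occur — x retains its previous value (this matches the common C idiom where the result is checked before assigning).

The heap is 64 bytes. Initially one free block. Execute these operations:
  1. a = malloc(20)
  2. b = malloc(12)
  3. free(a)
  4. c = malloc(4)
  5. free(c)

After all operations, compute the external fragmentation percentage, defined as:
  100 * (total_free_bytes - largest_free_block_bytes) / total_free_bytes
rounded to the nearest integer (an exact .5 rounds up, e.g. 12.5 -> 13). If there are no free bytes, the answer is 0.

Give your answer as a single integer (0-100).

Answer: 38

Derivation:
Op 1: a = malloc(20) -> a = 0; heap: [0-19 ALLOC][20-63 FREE]
Op 2: b = malloc(12) -> b = 20; heap: [0-19 ALLOC][20-31 ALLOC][32-63 FREE]
Op 3: free(a) -> (freed a); heap: [0-19 FREE][20-31 ALLOC][32-63 FREE]
Op 4: c = malloc(4) -> c = 0; heap: [0-3 ALLOC][4-19 FREE][20-31 ALLOC][32-63 FREE]
Op 5: free(c) -> (freed c); heap: [0-19 FREE][20-31 ALLOC][32-63 FREE]
Free blocks: [20 32] total_free=52 largest=32 -> 100*(52-32)/52 = 2000/52 ≈ 38.462 -> rounds to 38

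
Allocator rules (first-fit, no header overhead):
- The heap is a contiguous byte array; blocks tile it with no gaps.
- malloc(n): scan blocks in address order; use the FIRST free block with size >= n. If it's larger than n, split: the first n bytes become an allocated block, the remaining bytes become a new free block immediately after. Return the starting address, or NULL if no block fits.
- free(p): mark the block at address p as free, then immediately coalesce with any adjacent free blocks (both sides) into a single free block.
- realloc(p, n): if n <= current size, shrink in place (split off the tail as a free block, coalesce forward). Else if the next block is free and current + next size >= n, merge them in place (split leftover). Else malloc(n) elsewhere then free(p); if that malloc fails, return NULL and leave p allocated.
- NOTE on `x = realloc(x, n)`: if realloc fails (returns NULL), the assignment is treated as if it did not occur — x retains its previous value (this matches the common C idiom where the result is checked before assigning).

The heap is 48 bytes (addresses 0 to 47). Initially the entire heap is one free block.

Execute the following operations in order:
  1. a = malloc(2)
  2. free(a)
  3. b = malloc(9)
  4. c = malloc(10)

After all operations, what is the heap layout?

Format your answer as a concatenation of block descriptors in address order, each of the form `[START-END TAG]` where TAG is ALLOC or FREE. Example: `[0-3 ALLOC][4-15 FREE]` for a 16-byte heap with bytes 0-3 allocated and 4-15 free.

Answer: [0-8 ALLOC][9-18 ALLOC][19-47 FREE]

Derivation:
Op 1: a = malloc(2) -> a = 0; heap: [0-1 ALLOC][2-47 FREE]
Op 2: free(a) -> (freed a); heap: [0-47 FREE]
Op 3: b = malloc(9) -> b = 0; heap: [0-8 ALLOC][9-47 FREE]
Op 4: c = malloc(10) -> c = 9; heap: [0-8 ALLOC][9-18 ALLOC][19-47 FREE]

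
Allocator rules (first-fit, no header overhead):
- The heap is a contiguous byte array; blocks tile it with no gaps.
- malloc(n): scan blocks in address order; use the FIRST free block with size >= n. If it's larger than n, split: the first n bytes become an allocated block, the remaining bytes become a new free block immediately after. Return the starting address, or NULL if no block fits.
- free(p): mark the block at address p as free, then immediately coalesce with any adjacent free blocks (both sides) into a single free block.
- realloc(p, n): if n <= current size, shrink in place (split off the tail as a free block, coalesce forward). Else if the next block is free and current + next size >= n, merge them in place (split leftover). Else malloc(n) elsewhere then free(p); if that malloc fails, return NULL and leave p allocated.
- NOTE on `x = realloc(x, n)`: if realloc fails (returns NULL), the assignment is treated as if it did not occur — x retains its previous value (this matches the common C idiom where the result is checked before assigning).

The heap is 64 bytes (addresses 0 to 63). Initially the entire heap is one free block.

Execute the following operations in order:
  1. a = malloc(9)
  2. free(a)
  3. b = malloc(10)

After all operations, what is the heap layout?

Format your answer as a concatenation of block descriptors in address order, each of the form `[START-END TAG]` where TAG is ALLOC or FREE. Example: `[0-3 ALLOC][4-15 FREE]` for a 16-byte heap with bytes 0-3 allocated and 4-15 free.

Op 1: a = malloc(9) -> a = 0; heap: [0-8 ALLOC][9-63 FREE]
Op 2: free(a) -> (freed a); heap: [0-63 FREE]
Op 3: b = malloc(10) -> b = 0; heap: [0-9 ALLOC][10-63 FREE]

Answer: [0-9 ALLOC][10-63 FREE]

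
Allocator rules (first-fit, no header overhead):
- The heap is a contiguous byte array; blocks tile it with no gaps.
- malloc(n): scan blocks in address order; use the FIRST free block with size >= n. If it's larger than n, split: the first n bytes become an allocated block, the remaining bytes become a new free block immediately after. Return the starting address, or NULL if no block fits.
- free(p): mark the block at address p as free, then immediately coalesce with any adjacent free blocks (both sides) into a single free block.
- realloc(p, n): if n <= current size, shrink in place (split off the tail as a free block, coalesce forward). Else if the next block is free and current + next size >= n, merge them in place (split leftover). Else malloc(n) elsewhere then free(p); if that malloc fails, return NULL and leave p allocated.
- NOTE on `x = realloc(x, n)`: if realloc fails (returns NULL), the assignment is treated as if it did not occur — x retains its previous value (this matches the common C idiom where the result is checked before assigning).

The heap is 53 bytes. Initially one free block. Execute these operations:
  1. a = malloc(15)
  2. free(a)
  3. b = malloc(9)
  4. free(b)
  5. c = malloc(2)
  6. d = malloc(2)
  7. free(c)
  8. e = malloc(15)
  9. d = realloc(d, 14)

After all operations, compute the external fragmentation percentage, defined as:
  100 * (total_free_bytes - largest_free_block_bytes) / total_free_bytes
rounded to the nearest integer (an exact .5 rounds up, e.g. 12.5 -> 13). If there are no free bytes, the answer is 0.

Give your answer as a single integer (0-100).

Answer: 17

Derivation:
Op 1: a = malloc(15) -> a = 0; heap: [0-14 ALLOC][15-52 FREE]
Op 2: free(a) -> (freed a); heap: [0-52 FREE]
Op 3: b = malloc(9) -> b = 0; heap: [0-8 ALLOC][9-52 FREE]
Op 4: free(b) -> (freed b); heap: [0-52 FREE]
Op 5: c = malloc(2) -> c = 0; heap: [0-1 ALLOC][2-52 FREE]
Op 6: d = malloc(2) -> d = 2; heap: [0-1 ALLOC][2-3 ALLOC][4-52 FREE]
Op 7: free(c) -> (freed c); heap: [0-1 FREE][2-3 ALLOC][4-52 FREE]
Op 8: e = malloc(15) -> e = 4; heap: [0-1 FREE][2-3 ALLOC][4-18 ALLOC][19-52 FREE]
Op 9: d = realloc(d, 14) -> d = 19; heap: [0-3 FREE][4-18 ALLOC][19-32 ALLOC][33-52 FREE]
Free blocks: [4 20] total_free=24 largest=20 -> 100*(24-20)/24 = 400/24 ≈ 16.667 -> rounds to 17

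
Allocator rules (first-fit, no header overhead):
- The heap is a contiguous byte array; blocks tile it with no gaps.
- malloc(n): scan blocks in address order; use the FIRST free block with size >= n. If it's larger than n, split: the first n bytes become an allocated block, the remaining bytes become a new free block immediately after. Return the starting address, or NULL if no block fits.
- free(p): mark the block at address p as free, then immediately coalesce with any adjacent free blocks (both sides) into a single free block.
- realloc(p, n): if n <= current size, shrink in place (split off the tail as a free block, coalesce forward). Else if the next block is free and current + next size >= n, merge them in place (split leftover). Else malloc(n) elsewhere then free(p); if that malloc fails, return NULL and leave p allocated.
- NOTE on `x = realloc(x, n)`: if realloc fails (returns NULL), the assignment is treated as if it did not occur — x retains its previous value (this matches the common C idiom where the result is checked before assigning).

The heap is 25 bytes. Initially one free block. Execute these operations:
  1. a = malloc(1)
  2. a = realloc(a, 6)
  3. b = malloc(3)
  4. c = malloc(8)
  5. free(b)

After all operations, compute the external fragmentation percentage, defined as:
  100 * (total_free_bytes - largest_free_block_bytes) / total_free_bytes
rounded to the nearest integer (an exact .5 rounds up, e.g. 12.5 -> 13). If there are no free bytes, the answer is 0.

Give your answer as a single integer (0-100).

Answer: 27

Derivation:
Op 1: a = malloc(1) -> a = 0; heap: [0-0 ALLOC][1-24 FREE]
Op 2: a = realloc(a, 6) -> a = 0; heap: [0-5 ALLOC][6-24 FREE]
Op 3: b = malloc(3) -> b = 6; heap: [0-5 ALLOC][6-8 ALLOC][9-24 FREE]
Op 4: c = malloc(8) -> c = 9; heap: [0-5 ALLOC][6-8 ALLOC][9-16 ALLOC][17-24 FREE]
Op 5: free(b) -> (freed b); heap: [0-5 ALLOC][6-8 FREE][9-16 ALLOC][17-24 FREE]
Free blocks: [3 8] total_free=11 largest=8 -> 100*(11-8)/11 = 300/11 ≈ 27.273 -> rounds to 27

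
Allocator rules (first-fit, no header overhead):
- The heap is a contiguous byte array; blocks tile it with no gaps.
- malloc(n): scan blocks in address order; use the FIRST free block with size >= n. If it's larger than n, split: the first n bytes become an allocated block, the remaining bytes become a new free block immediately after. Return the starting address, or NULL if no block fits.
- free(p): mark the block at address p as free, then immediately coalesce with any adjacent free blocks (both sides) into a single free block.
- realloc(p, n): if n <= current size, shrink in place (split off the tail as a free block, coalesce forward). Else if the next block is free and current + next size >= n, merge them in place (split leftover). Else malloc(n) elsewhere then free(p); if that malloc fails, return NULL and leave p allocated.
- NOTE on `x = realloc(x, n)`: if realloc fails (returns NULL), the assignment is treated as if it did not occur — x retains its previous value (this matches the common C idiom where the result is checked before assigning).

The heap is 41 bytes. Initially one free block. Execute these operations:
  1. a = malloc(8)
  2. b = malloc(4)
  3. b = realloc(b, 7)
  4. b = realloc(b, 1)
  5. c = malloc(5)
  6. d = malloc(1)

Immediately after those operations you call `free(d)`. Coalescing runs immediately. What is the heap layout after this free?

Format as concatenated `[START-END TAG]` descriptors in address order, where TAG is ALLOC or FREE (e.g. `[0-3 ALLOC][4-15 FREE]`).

Op 1: a = malloc(8) -> a = 0; heap: [0-7 ALLOC][8-40 FREE]
Op 2: b = malloc(4) -> b = 8; heap: [0-7 ALLOC][8-11 ALLOC][12-40 FREE]
Op 3: b = realloc(b, 7) -> b = 8; heap: [0-7 ALLOC][8-14 ALLOC][15-40 FREE]
Op 4: b = realloc(b, 1) -> b = 8; heap: [0-7 ALLOC][8-8 ALLOC][9-40 FREE]
Op 5: c = malloc(5) -> c = 9; heap: [0-7 ALLOC][8-8 ALLOC][9-13 ALLOC][14-40 FREE]
Op 6: d = malloc(1) -> d = 14; heap: [0-7 ALLOC][8-8 ALLOC][9-13 ALLOC][14-14 ALLOC][15-40 FREE]
free(d): d = 14 -> block [14-14 ALLOC]; mark free, coalesce with adjacent free neighbors -> [0-7 ALLOC][8-8 ALLOC][9-13 ALLOC][14-40 FREE]

Answer: [0-7 ALLOC][8-8 ALLOC][9-13 ALLOC][14-40 FREE]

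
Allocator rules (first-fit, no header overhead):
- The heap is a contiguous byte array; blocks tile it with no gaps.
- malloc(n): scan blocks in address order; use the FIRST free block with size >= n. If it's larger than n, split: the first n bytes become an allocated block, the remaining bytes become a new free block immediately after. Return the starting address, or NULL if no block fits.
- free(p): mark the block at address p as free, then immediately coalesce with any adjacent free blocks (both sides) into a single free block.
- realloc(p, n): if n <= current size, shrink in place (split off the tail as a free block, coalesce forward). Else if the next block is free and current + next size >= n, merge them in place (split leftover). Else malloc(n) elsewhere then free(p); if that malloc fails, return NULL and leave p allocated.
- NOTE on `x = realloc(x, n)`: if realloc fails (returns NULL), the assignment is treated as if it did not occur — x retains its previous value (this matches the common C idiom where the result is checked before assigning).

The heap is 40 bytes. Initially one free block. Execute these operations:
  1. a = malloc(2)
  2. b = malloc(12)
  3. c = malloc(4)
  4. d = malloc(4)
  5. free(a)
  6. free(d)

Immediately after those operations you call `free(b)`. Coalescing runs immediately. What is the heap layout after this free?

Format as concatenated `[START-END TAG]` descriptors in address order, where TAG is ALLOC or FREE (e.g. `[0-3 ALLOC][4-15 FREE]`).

Op 1: a = malloc(2) -> a = 0; heap: [0-1 ALLOC][2-39 FREE]
Op 2: b = malloc(12) -> b = 2; heap: [0-1 ALLOC][2-13 ALLOC][14-39 FREE]
Op 3: c = malloc(4) -> c = 14; heap: [0-1 ALLOC][2-13 ALLOC][14-17 ALLOC][18-39 FREE]
Op 4: d = malloc(4) -> d = 18; heap: [0-1 ALLOC][2-13 ALLOC][14-17 ALLOC][18-21 ALLOC][22-39 FREE]
Op 5: free(a) -> (freed a); heap: [0-1 FREE][2-13 ALLOC][14-17 ALLOC][18-21 ALLOC][22-39 FREE]
Op 6: free(d) -> (freed d); heap: [0-1 FREE][2-13 ALLOC][14-17 ALLOC][18-39 FREE]
free(b): b = 2 -> block [2-13 ALLOC]; mark free, coalesce with adjacent free neighbors -> [0-13 FREE][14-17 ALLOC][18-39 FREE]

Answer: [0-13 FREE][14-17 ALLOC][18-39 FREE]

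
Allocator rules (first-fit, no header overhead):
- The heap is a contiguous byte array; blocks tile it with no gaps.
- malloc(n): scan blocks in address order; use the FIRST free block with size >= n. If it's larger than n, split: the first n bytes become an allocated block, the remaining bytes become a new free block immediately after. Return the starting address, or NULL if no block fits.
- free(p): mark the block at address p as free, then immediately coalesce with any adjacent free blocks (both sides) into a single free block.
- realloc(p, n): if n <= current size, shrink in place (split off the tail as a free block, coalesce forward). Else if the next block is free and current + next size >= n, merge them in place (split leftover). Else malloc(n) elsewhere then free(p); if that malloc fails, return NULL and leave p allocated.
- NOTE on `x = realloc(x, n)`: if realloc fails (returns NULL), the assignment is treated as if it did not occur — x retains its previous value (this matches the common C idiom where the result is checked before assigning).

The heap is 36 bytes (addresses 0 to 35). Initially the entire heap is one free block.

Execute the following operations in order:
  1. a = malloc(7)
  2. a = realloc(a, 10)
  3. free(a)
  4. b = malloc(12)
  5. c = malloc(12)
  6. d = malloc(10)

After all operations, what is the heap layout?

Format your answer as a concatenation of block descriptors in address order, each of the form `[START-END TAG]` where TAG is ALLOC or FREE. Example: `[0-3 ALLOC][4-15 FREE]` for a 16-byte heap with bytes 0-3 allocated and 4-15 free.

Answer: [0-11 ALLOC][12-23 ALLOC][24-33 ALLOC][34-35 FREE]

Derivation:
Op 1: a = malloc(7) -> a = 0; heap: [0-6 ALLOC][7-35 FREE]
Op 2: a = realloc(a, 10) -> a = 0; heap: [0-9 ALLOC][10-35 FREE]
Op 3: free(a) -> (freed a); heap: [0-35 FREE]
Op 4: b = malloc(12) -> b = 0; heap: [0-11 ALLOC][12-35 FREE]
Op 5: c = malloc(12) -> c = 12; heap: [0-11 ALLOC][12-23 ALLOC][24-35 FREE]
Op 6: d = malloc(10) -> d = 24; heap: [0-11 ALLOC][12-23 ALLOC][24-33 ALLOC][34-35 FREE]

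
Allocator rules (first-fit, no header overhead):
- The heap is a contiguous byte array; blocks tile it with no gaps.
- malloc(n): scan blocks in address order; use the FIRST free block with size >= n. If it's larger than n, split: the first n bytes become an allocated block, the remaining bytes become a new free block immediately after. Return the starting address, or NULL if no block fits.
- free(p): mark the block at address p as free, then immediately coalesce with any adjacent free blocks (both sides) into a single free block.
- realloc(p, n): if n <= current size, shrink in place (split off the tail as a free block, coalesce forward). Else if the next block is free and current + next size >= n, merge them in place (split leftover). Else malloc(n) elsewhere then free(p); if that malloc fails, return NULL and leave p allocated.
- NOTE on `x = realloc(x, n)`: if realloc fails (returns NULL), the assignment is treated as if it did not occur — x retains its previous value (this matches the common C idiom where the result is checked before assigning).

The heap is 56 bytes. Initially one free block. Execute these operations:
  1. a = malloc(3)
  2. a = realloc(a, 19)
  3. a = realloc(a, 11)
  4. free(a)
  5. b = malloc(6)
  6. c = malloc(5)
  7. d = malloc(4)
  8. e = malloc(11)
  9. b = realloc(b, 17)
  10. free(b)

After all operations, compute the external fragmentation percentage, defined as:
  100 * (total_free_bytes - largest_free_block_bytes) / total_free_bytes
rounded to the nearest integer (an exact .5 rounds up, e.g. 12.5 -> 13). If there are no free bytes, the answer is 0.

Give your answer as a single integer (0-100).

Answer: 17

Derivation:
Op 1: a = malloc(3) -> a = 0; heap: [0-2 ALLOC][3-55 FREE]
Op 2: a = realloc(a, 19) -> a = 0; heap: [0-18 ALLOC][19-55 FREE]
Op 3: a = realloc(a, 11) -> a = 0; heap: [0-10 ALLOC][11-55 FREE]
Op 4: free(a) -> (freed a); heap: [0-55 FREE]
Op 5: b = malloc(6) -> b = 0; heap: [0-5 ALLOC][6-55 FREE]
Op 6: c = malloc(5) -> c = 6; heap: [0-5 ALLOC][6-10 ALLOC][11-55 FREE]
Op 7: d = malloc(4) -> d = 11; heap: [0-5 ALLOC][6-10 ALLOC][11-14 ALLOC][15-55 FREE]
Op 8: e = malloc(11) -> e = 15; heap: [0-5 ALLOC][6-10 ALLOC][11-14 ALLOC][15-25 ALLOC][26-55 FREE]
Op 9: b = realloc(b, 17) -> b = 26; heap: [0-5 FREE][6-10 ALLOC][11-14 ALLOC][15-25 ALLOC][26-42 ALLOC][43-55 FREE]
Op 10: free(b) -> (freed b); heap: [0-5 FREE][6-10 ALLOC][11-14 ALLOC][15-25 ALLOC][26-55 FREE]
Free blocks: [6 30] total_free=36 largest=30 -> 100*(36-30)/36 = 600/36 ≈ 16.667 -> rounds to 17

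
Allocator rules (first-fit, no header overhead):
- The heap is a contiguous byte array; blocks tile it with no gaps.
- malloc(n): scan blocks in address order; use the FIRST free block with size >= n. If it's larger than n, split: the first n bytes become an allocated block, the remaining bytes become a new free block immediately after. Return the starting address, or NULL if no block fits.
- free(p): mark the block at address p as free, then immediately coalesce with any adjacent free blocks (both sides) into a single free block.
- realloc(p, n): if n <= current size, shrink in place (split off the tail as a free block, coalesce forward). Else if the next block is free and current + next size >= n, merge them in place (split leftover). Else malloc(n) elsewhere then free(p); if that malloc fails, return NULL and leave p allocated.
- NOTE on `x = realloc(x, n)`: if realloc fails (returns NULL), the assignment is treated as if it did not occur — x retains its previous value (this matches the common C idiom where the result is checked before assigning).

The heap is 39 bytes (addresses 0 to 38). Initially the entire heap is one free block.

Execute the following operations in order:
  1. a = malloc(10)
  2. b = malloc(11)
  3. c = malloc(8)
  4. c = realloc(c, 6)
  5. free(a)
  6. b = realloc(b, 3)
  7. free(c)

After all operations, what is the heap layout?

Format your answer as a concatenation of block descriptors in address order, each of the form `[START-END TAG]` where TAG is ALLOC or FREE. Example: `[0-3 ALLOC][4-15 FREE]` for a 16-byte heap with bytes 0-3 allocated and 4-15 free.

Answer: [0-9 FREE][10-12 ALLOC][13-38 FREE]

Derivation:
Op 1: a = malloc(10) -> a = 0; heap: [0-9 ALLOC][10-38 FREE]
Op 2: b = malloc(11) -> b = 10; heap: [0-9 ALLOC][10-20 ALLOC][21-38 FREE]
Op 3: c = malloc(8) -> c = 21; heap: [0-9 ALLOC][10-20 ALLOC][21-28 ALLOC][29-38 FREE]
Op 4: c = realloc(c, 6) -> c = 21; heap: [0-9 ALLOC][10-20 ALLOC][21-26 ALLOC][27-38 FREE]
Op 5: free(a) -> (freed a); heap: [0-9 FREE][10-20 ALLOC][21-26 ALLOC][27-38 FREE]
Op 6: b = realloc(b, 3) -> b = 10; heap: [0-9 FREE][10-12 ALLOC][13-20 FREE][21-26 ALLOC][27-38 FREE]
Op 7: free(c) -> (freed c); heap: [0-9 FREE][10-12 ALLOC][13-38 FREE]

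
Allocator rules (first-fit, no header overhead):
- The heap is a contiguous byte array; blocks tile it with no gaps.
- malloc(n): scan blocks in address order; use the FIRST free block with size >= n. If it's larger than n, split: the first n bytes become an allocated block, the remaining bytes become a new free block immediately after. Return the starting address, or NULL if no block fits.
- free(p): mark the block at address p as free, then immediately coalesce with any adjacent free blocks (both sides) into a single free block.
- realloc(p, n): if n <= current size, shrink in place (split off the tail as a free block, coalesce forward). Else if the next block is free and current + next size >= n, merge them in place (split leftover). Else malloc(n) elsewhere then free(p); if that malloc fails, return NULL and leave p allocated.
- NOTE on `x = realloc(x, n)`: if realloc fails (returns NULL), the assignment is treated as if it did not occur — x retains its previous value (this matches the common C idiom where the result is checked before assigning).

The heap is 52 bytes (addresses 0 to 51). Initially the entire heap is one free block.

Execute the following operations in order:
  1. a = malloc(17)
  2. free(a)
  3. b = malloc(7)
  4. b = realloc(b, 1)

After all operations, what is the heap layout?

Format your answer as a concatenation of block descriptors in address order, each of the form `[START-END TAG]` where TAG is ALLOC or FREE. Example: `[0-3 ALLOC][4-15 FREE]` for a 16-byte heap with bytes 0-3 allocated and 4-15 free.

Op 1: a = malloc(17) -> a = 0; heap: [0-16 ALLOC][17-51 FREE]
Op 2: free(a) -> (freed a); heap: [0-51 FREE]
Op 3: b = malloc(7) -> b = 0; heap: [0-6 ALLOC][7-51 FREE]
Op 4: b = realloc(b, 1) -> b = 0; heap: [0-0 ALLOC][1-51 FREE]

Answer: [0-0 ALLOC][1-51 FREE]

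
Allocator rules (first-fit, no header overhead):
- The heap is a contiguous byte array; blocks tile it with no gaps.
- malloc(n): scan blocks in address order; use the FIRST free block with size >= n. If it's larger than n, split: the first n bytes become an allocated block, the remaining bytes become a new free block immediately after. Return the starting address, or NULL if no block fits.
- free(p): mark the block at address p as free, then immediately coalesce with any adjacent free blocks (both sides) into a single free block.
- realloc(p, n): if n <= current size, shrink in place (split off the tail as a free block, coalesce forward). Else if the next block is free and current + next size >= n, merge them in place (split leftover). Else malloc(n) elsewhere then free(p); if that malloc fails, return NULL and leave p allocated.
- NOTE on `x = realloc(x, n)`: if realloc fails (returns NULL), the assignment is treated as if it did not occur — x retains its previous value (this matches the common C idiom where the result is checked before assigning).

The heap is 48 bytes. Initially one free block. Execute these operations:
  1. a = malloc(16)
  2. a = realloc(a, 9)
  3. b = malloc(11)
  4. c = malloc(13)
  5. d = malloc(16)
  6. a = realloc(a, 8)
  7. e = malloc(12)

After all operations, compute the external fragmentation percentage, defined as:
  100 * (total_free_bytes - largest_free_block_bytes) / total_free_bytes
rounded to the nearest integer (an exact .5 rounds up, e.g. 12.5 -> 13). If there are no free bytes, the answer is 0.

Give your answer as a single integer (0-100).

Op 1: a = malloc(16) -> a = 0; heap: [0-15 ALLOC][16-47 FREE]
Op 2: a = realloc(a, 9) -> a = 0; heap: [0-8 ALLOC][9-47 FREE]
Op 3: b = malloc(11) -> b = 9; heap: [0-8 ALLOC][9-19 ALLOC][20-47 FREE]
Op 4: c = malloc(13) -> c = 20; heap: [0-8 ALLOC][9-19 ALLOC][20-32 ALLOC][33-47 FREE]
Op 5: d = malloc(16) -> d = NULL; heap: [0-8 ALLOC][9-19 ALLOC][20-32 ALLOC][33-47 FREE]
Op 6: a = realloc(a, 8) -> a = 0; heap: [0-7 ALLOC][8-8 FREE][9-19 ALLOC][20-32 ALLOC][33-47 FREE]
Op 7: e = malloc(12) -> e = 33; heap: [0-7 ALLOC][8-8 FREE][9-19 ALLOC][20-32 ALLOC][33-44 ALLOC][45-47 FREE]
Free blocks: [1 3] total_free=4 largest=3 -> 100*(4-3)/4 = 100/4 = 25

Answer: 25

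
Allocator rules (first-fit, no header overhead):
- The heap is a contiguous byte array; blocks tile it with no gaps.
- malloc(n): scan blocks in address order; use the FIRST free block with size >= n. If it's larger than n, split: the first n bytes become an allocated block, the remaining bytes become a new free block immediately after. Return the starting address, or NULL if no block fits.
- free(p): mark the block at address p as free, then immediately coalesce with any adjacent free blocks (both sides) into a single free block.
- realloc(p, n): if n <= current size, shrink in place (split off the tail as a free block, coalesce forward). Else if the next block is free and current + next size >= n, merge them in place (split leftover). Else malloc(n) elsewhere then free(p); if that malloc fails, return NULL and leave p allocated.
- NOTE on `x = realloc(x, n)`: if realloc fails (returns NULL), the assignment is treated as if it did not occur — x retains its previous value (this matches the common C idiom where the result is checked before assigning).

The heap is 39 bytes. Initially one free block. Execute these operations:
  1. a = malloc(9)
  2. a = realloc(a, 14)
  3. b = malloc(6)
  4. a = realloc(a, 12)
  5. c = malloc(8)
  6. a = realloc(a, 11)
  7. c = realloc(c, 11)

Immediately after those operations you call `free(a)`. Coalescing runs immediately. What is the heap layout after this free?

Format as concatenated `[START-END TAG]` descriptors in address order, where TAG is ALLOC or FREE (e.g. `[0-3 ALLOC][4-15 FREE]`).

Op 1: a = malloc(9) -> a = 0; heap: [0-8 ALLOC][9-38 FREE]
Op 2: a = realloc(a, 14) -> a = 0; heap: [0-13 ALLOC][14-38 FREE]
Op 3: b = malloc(6) -> b = 14; heap: [0-13 ALLOC][14-19 ALLOC][20-38 FREE]
Op 4: a = realloc(a, 12) -> a = 0; heap: [0-11 ALLOC][12-13 FREE][14-19 ALLOC][20-38 FREE]
Op 5: c = malloc(8) -> c = 20; heap: [0-11 ALLOC][12-13 FREE][14-19 ALLOC][20-27 ALLOC][28-38 FREE]
Op 6: a = realloc(a, 11) -> a = 0; heap: [0-10 ALLOC][11-13 FREE][14-19 ALLOC][20-27 ALLOC][28-38 FREE]
Op 7: c = realloc(c, 11) -> c = 20; heap: [0-10 ALLOC][11-13 FREE][14-19 ALLOC][20-30 ALLOC][31-38 FREE]
free(a): a = 0 -> block [0-10 ALLOC]; mark free, coalesce with adjacent free neighbors -> [0-13 FREE][14-19 ALLOC][20-30 ALLOC][31-38 FREE]

Answer: [0-13 FREE][14-19 ALLOC][20-30 ALLOC][31-38 FREE]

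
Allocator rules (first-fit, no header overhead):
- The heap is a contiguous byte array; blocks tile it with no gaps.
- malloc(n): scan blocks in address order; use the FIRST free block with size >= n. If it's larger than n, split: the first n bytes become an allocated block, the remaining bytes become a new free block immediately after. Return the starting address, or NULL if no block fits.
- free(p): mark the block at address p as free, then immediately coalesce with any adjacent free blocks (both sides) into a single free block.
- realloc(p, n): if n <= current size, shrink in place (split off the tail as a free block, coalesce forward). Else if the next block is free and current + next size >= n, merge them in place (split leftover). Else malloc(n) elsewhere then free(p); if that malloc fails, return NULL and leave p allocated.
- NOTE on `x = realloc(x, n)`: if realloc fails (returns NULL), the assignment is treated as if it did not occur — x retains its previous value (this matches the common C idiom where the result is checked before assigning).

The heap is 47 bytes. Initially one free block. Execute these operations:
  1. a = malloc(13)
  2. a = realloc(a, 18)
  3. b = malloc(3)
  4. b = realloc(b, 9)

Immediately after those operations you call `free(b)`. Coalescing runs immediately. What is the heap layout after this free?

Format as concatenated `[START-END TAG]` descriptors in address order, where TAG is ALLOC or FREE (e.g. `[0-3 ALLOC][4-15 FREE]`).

Op 1: a = malloc(13) -> a = 0; heap: [0-12 ALLOC][13-46 FREE]
Op 2: a = realloc(a, 18) -> a = 0; heap: [0-17 ALLOC][18-46 FREE]
Op 3: b = malloc(3) -> b = 18; heap: [0-17 ALLOC][18-20 ALLOC][21-46 FREE]
Op 4: b = realloc(b, 9) -> b = 18; heap: [0-17 ALLOC][18-26 ALLOC][27-46 FREE]
free(b): b = 18 -> block [18-26 ALLOC]; mark free, coalesce with adjacent free neighbors -> [0-17 ALLOC][18-46 FREE]

Answer: [0-17 ALLOC][18-46 FREE]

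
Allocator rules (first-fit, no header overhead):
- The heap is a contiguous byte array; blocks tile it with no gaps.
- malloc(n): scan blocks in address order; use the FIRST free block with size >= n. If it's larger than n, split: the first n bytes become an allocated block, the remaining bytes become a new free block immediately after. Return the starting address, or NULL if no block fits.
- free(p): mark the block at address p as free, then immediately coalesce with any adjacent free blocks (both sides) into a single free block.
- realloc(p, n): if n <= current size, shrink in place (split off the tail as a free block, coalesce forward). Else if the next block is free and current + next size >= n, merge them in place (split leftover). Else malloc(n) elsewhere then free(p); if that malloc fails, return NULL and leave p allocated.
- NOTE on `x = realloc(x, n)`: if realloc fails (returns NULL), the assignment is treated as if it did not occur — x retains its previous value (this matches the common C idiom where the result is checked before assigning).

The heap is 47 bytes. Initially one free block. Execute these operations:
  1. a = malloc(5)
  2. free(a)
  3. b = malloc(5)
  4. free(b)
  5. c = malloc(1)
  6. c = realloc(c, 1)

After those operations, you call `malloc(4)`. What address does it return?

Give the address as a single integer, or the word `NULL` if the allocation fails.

Answer: 1

Derivation:
Op 1: a = malloc(5) -> a = 0; heap: [0-4 ALLOC][5-46 FREE]
Op 2: free(a) -> (freed a); heap: [0-46 FREE]
Op 3: b = malloc(5) -> b = 0; heap: [0-4 ALLOC][5-46 FREE]
Op 4: free(b) -> (freed b); heap: [0-46 FREE]
Op 5: c = malloc(1) -> c = 0; heap: [0-0 ALLOC][1-46 FREE]
Op 6: c = realloc(c, 1) -> c = 0; heap: [0-0 ALLOC][1-46 FREE]
malloc(4): first-fit scan over [0-0 ALLOC][1-46 FREE] -> 1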